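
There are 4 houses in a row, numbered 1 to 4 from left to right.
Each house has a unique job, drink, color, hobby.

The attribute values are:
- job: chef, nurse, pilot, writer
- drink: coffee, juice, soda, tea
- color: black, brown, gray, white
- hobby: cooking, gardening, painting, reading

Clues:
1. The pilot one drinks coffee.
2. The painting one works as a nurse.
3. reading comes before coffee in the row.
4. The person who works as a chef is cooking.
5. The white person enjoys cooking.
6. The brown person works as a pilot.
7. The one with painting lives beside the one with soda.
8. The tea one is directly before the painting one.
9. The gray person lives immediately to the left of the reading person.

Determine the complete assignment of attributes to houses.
Solution:

House | Job | Drink | Color | Hobby
-----------------------------------
  1   | chef | tea | white | cooking
  2   | nurse | juice | gray | painting
  3   | writer | soda | black | reading
  4   | pilot | coffee | brown | gardening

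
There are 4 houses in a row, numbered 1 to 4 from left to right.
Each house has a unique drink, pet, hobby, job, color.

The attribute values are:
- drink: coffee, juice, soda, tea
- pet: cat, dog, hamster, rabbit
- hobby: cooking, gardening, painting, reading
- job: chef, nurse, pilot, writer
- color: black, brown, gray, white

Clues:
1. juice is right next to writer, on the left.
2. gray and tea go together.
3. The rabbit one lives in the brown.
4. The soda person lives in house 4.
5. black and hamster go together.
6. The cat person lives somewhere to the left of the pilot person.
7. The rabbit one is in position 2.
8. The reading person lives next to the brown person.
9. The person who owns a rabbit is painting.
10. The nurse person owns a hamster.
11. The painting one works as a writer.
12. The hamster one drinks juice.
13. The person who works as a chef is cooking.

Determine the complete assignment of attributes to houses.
Solution:

House | Drink | Pet | Hobby | Job | Color
-----------------------------------------
  1   | juice | hamster | reading | nurse | black
  2   | coffee | rabbit | painting | writer | brown
  3   | tea | cat | cooking | chef | gray
  4   | soda | dog | gardening | pilot | white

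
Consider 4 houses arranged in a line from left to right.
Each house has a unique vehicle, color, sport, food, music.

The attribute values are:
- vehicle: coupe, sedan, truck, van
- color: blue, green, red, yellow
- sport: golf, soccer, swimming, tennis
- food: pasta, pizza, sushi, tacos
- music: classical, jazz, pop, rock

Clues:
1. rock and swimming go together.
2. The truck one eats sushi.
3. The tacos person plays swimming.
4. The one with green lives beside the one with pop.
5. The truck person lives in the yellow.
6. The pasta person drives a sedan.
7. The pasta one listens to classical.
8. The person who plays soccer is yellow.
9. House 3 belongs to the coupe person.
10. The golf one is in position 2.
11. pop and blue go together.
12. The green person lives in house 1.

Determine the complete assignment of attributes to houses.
Solution:

House | Vehicle | Color | Sport | Food | Music
----------------------------------------------
  1   | sedan | green | tennis | pasta | classical
  2   | van | blue | golf | pizza | pop
  3   | coupe | red | swimming | tacos | rock
  4   | truck | yellow | soccer | sushi | jazz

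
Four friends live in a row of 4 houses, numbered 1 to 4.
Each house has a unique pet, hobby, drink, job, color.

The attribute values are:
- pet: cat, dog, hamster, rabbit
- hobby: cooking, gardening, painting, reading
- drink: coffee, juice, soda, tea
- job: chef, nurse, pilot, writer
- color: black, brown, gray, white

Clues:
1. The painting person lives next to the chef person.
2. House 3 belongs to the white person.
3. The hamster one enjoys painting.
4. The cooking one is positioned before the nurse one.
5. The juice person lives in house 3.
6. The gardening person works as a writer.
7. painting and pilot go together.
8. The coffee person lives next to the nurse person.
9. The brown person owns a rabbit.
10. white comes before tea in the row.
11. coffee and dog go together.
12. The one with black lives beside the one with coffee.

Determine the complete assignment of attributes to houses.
Solution:

House | Pet | Hobby | Drink | Job | Color
-----------------------------------------
  1   | hamster | painting | soda | pilot | black
  2   | dog | cooking | coffee | chef | gray
  3   | cat | reading | juice | nurse | white
  4   | rabbit | gardening | tea | writer | brown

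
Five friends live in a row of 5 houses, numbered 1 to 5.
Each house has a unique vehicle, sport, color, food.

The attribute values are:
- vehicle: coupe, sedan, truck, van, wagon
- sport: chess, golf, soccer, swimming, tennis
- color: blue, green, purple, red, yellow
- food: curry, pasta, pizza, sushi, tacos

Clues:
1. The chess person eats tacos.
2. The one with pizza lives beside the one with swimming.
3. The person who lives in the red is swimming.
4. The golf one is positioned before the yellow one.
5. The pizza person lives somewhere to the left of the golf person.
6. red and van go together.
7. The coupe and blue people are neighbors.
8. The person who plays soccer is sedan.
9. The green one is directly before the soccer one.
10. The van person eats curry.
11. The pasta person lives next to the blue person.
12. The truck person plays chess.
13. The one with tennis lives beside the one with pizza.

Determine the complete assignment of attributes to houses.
Solution:

House | Vehicle | Sport | Color | Food
--------------------------------------
  1   | coupe | tennis | green | pasta
  2   | sedan | soccer | blue | pizza
  3   | van | swimming | red | curry
  4   | wagon | golf | purple | sushi
  5   | truck | chess | yellow | tacos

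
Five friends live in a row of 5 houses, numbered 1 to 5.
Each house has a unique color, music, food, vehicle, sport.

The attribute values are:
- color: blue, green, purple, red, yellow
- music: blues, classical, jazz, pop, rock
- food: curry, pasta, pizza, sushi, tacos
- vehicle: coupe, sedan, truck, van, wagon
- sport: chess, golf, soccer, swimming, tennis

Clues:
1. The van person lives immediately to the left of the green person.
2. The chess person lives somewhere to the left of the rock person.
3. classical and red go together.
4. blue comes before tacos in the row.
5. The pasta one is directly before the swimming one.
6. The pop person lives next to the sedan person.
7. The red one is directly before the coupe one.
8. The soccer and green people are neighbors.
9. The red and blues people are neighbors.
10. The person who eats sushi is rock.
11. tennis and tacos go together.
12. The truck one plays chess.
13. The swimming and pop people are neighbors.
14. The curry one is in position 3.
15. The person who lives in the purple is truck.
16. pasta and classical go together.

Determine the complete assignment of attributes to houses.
Solution:

House | Color | Music | Food | Vehicle | Sport
----------------------------------------------
  1   | red | classical | pasta | van | soccer
  2   | green | blues | pizza | coupe | swimming
  3   | purple | pop | curry | truck | chess
  4   | blue | rock | sushi | sedan | golf
  5   | yellow | jazz | tacos | wagon | tennis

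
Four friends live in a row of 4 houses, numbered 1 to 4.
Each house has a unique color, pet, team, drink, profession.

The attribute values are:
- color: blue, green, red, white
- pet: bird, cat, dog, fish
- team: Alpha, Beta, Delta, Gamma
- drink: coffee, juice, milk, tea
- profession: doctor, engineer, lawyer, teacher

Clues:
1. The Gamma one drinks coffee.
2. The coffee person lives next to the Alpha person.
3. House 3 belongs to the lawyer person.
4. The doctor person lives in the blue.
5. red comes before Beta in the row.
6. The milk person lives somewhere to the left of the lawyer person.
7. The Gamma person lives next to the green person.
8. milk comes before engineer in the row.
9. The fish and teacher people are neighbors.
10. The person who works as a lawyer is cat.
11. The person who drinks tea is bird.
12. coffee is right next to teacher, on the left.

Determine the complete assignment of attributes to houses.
Solution:

House | Color | Pet | Team | Drink | Profession
-----------------------------------------------
  1   | blue | fish | Gamma | coffee | doctor
  2   | green | dog | Alpha | milk | teacher
  3   | red | cat | Delta | juice | lawyer
  4   | white | bird | Beta | tea | engineer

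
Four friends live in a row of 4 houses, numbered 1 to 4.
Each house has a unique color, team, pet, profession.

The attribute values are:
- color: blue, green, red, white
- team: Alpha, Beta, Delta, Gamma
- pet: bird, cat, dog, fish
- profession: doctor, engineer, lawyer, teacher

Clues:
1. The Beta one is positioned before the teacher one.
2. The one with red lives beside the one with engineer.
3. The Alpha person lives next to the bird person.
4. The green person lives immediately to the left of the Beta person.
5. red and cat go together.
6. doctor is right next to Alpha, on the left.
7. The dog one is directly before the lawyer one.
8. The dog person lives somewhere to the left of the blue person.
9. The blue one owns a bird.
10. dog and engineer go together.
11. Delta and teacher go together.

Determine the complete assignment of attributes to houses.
Solution:

House | Color | Team | Pet | Profession
---------------------------------------
  1   | red | Gamma | cat | doctor
  2   | green | Alpha | dog | engineer
  3   | blue | Beta | bird | lawyer
  4   | white | Delta | fish | teacher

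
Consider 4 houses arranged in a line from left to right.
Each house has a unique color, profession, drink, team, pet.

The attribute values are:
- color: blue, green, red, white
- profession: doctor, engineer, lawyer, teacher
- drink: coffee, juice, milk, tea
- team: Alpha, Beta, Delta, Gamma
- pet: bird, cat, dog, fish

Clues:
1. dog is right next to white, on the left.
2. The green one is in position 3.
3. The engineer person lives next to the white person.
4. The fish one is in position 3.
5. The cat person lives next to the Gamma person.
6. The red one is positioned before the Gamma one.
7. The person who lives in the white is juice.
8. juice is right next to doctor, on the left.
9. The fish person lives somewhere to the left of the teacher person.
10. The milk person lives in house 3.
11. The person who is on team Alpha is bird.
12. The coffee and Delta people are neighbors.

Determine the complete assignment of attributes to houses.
Solution:

House | Color | Profession | Drink | Team | Pet
-----------------------------------------------
  1   | red | engineer | coffee | Beta | dog
  2   | white | lawyer | juice | Delta | cat
  3   | green | doctor | milk | Gamma | fish
  4   | blue | teacher | tea | Alpha | bird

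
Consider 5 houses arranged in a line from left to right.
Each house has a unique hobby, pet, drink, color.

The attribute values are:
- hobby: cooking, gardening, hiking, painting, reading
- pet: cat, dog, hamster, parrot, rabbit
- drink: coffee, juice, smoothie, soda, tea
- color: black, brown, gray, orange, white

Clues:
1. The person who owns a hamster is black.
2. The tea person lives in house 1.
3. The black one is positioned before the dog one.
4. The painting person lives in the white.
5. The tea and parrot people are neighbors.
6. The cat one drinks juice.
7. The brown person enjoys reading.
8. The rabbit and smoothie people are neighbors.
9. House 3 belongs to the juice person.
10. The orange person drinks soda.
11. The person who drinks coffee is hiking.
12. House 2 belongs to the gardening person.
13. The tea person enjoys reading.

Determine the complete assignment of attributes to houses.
Solution:

House | Hobby | Pet | Drink | Color
-----------------------------------
  1   | reading | rabbit | tea | brown
  2   | gardening | parrot | smoothie | gray
  3   | painting | cat | juice | white
  4   | hiking | hamster | coffee | black
  5   | cooking | dog | soda | orange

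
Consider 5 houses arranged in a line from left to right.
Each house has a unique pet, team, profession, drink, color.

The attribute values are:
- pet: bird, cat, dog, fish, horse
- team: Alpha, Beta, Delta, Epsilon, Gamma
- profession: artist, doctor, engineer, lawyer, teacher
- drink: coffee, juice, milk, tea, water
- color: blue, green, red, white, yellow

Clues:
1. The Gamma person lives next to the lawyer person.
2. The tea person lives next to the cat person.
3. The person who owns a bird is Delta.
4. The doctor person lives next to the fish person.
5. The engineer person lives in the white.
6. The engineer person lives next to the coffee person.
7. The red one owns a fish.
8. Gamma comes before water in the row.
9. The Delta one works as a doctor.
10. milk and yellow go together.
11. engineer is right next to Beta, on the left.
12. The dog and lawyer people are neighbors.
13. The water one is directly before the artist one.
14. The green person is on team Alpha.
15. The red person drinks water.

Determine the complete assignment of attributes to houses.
Solution:

House | Pet | Team | Profession | Drink | Color
-----------------------------------------------
  1   | dog | Gamma | engineer | tea | white
  2   | cat | Beta | lawyer | coffee | blue
  3   | bird | Delta | doctor | milk | yellow
  4   | fish | Epsilon | teacher | water | red
  5   | horse | Alpha | artist | juice | green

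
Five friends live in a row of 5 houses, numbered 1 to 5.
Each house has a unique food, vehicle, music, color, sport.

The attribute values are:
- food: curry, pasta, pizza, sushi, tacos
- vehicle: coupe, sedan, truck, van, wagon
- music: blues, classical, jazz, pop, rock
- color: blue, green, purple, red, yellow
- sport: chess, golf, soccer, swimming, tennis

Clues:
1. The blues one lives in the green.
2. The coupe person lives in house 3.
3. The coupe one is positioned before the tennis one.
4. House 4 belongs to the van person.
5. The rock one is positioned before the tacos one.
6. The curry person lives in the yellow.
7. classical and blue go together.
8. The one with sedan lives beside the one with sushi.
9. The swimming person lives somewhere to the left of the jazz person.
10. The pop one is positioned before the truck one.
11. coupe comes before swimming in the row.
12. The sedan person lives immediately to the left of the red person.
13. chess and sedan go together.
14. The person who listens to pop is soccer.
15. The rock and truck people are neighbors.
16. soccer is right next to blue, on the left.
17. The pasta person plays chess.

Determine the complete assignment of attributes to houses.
Solution:

House | Food | Vehicle | Music | Color | Sport
----------------------------------------------
  1   | pasta | sedan | blues | green | chess
  2   | sushi | wagon | pop | red | soccer
  3   | pizza | coupe | classical | blue | golf
  4   | curry | van | rock | yellow | swimming
  5   | tacos | truck | jazz | purple | tennis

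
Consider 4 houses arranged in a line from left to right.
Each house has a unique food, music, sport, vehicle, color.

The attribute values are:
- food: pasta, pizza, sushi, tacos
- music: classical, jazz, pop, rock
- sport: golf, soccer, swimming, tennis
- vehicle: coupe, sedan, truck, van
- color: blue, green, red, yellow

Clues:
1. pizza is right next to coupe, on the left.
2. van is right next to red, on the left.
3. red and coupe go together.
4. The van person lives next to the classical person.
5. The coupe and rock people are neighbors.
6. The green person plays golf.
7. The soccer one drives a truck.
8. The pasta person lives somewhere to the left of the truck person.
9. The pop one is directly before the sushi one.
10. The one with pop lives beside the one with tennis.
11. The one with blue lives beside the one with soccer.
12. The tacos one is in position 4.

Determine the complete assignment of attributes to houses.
Solution:

House | Food | Music | Sport | Vehicle | Color
----------------------------------------------
  1   | pizza | pop | golf | van | green
  2   | sushi | classical | tennis | coupe | red
  3   | pasta | rock | swimming | sedan | blue
  4   | tacos | jazz | soccer | truck | yellow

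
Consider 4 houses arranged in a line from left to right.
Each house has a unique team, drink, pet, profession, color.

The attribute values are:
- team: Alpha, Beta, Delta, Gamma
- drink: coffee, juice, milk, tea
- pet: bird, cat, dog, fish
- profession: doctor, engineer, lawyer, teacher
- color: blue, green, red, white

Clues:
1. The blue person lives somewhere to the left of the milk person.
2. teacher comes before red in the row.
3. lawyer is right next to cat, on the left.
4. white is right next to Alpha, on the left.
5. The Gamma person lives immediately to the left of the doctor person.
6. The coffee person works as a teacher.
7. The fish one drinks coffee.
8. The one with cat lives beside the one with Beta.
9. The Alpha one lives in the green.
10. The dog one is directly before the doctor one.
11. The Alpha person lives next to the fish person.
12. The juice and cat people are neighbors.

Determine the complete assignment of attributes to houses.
Solution:

House | Team | Drink | Pet | Profession | Color
-----------------------------------------------
  1   | Gamma | juice | dog | lawyer | white
  2   | Alpha | tea | cat | doctor | green
  3   | Beta | coffee | fish | teacher | blue
  4   | Delta | milk | bird | engineer | red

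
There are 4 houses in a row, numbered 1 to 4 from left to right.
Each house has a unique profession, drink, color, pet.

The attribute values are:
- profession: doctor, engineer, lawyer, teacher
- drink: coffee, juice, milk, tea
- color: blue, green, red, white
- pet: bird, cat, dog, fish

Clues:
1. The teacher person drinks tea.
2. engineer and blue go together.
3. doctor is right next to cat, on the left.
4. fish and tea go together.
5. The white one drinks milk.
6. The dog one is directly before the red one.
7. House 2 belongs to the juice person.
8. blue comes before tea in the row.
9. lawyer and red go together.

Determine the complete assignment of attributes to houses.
Solution:

House | Profession | Drink | Color | Pet
----------------------------------------
  1   | doctor | milk | white | dog
  2   | lawyer | juice | red | cat
  3   | engineer | coffee | blue | bird
  4   | teacher | tea | green | fish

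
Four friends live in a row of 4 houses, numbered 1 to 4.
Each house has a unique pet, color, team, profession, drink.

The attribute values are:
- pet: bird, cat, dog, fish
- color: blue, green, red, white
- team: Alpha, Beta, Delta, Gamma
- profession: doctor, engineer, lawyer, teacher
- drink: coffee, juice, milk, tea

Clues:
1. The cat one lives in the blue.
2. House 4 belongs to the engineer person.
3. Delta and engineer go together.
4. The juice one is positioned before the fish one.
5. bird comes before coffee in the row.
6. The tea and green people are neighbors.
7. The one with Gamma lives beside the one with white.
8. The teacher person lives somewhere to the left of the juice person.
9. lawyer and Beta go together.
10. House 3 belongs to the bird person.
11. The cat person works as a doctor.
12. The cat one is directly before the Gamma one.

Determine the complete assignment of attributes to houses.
Solution:

House | Pet | Color | Team | Profession | Drink
-----------------------------------------------
  1   | cat | blue | Alpha | doctor | tea
  2   | dog | green | Gamma | teacher | milk
  3   | bird | white | Beta | lawyer | juice
  4   | fish | red | Delta | engineer | coffee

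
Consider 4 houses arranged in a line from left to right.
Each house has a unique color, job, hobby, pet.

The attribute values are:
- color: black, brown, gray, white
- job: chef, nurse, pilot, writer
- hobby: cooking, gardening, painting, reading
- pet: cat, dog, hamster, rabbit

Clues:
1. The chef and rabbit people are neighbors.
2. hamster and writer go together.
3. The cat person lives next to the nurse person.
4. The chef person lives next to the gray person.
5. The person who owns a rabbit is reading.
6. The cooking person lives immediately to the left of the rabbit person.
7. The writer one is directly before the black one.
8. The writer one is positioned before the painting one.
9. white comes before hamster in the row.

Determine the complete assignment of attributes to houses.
Solution:

House | Color | Job | Hobby | Pet
---------------------------------
  1   | white | chef | cooking | cat
  2   | gray | nurse | reading | rabbit
  3   | brown | writer | gardening | hamster
  4   | black | pilot | painting | dog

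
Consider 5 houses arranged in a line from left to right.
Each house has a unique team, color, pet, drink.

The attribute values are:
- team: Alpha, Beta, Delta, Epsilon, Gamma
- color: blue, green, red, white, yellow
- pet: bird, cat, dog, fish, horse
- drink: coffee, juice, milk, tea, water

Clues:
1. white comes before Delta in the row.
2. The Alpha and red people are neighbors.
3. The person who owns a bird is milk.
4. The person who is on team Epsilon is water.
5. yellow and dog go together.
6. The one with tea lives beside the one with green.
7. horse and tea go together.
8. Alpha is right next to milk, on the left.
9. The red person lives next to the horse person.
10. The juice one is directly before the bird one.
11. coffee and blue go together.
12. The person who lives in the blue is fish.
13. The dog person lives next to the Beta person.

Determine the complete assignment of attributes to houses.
Solution:

House | Team | Color | Pet | Drink
----------------------------------
  1   | Alpha | yellow | dog | juice
  2   | Beta | red | bird | milk
  3   | Gamma | white | horse | tea
  4   | Epsilon | green | cat | water
  5   | Delta | blue | fish | coffee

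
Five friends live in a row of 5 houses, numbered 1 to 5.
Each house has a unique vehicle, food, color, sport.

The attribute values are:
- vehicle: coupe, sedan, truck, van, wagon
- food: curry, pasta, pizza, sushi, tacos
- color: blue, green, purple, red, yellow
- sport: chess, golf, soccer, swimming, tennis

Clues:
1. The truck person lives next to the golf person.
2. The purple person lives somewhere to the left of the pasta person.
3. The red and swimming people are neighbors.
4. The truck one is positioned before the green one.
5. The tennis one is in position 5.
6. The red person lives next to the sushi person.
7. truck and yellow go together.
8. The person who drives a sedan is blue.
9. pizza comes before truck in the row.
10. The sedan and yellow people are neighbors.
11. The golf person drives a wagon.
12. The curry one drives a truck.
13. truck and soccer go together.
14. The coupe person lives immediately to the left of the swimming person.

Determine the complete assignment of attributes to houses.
Solution:

House | Vehicle | Food | Color | Sport
--------------------------------------
  1   | coupe | pizza | red | chess
  2   | sedan | sushi | blue | swimming
  3   | truck | curry | yellow | soccer
  4   | wagon | tacos | purple | golf
  5   | van | pasta | green | tennis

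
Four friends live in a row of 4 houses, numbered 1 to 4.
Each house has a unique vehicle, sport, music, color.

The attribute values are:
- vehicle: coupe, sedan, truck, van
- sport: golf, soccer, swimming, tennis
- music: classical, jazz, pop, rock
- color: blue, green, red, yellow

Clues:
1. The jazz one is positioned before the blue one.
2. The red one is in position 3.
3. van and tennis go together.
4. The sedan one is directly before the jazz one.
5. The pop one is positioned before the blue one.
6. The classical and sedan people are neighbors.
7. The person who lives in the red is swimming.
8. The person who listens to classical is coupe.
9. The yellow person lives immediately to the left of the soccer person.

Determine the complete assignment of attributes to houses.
Solution:

House | Vehicle | Sport | Music | Color
---------------------------------------
  1   | coupe | golf | classical | yellow
  2   | sedan | soccer | pop | green
  3   | truck | swimming | jazz | red
  4   | van | tennis | rock | blue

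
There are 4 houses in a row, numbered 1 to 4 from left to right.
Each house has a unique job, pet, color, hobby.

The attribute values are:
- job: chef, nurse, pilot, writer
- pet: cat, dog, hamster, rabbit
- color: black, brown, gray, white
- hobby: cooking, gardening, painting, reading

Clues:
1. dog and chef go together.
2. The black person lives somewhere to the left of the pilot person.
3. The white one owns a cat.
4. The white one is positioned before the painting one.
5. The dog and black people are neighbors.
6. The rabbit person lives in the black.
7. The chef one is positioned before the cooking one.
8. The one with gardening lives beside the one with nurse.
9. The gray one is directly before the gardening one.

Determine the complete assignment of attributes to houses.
Solution:

House | Job | Pet | Color | Hobby
---------------------------------
  1   | chef | dog | gray | reading
  2   | writer | rabbit | black | gardening
  3   | nurse | cat | white | cooking
  4   | pilot | hamster | brown | painting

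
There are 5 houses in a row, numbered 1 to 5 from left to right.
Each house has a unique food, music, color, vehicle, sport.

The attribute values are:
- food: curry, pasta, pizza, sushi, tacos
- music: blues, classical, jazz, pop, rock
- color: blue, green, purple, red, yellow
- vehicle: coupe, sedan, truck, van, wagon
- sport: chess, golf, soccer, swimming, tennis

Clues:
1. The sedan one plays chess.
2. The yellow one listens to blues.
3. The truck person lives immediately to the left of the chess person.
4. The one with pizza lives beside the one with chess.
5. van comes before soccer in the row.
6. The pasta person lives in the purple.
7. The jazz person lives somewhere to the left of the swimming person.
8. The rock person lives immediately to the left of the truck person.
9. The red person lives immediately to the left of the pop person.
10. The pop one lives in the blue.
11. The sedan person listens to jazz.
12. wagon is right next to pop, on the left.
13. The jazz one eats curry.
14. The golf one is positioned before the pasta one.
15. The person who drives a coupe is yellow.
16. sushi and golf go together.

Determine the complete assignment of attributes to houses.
Solution:

House | Food | Music | Color | Vehicle | Sport
----------------------------------------------
  1   | sushi | rock | red | wagon | golf
  2   | pizza | pop | blue | truck | tennis
  3   | curry | jazz | green | sedan | chess
  4   | pasta | classical | purple | van | swimming
  5   | tacos | blues | yellow | coupe | soccer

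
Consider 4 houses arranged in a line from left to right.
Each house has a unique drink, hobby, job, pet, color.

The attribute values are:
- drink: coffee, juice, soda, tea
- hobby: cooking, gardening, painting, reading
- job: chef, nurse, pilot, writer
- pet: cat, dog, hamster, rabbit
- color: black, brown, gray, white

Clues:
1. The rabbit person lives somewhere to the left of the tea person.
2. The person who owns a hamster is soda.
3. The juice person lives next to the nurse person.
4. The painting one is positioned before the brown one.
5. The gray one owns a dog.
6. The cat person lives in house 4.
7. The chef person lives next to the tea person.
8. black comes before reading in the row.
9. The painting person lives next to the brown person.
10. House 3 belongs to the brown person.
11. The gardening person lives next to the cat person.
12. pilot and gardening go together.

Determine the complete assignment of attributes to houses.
Solution:

House | Drink | Hobby | Job | Pet | Color
-----------------------------------------
  1   | juice | cooking | chef | rabbit | black
  2   | tea | painting | nurse | dog | gray
  3   | soda | gardening | pilot | hamster | brown
  4   | coffee | reading | writer | cat | white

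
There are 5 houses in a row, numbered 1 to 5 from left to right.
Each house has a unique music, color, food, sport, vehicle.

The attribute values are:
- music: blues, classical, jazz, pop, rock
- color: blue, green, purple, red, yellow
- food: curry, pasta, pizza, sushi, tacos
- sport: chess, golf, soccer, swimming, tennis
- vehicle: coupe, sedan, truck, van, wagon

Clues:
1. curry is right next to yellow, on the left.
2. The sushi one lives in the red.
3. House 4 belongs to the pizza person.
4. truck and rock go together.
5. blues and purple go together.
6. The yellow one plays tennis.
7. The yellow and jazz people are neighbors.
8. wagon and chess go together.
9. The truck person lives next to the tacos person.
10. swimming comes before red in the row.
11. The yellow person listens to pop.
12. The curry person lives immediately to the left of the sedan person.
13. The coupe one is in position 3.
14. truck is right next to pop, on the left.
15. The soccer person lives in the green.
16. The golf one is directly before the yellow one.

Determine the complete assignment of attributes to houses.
Solution:

House | Music | Color | Food | Sport | Vehicle
----------------------------------------------
  1   | rock | blue | curry | golf | truck
  2   | pop | yellow | tacos | tennis | sedan
  3   | jazz | green | pasta | soccer | coupe
  4   | blues | purple | pizza | swimming | van
  5   | classical | red | sushi | chess | wagon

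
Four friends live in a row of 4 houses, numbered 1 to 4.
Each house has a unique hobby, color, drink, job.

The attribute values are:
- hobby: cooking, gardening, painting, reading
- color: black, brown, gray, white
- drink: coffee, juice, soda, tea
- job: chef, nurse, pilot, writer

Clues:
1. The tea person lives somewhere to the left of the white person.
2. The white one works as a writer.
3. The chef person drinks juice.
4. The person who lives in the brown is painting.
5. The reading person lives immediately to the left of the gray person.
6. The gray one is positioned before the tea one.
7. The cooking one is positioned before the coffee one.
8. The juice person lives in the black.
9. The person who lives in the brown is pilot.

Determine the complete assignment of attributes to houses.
Solution:

House | Hobby | Color | Drink | Job
-----------------------------------
  1   | reading | black | juice | chef
  2   | cooking | gray | soda | nurse
  3   | painting | brown | tea | pilot
  4   | gardening | white | coffee | writer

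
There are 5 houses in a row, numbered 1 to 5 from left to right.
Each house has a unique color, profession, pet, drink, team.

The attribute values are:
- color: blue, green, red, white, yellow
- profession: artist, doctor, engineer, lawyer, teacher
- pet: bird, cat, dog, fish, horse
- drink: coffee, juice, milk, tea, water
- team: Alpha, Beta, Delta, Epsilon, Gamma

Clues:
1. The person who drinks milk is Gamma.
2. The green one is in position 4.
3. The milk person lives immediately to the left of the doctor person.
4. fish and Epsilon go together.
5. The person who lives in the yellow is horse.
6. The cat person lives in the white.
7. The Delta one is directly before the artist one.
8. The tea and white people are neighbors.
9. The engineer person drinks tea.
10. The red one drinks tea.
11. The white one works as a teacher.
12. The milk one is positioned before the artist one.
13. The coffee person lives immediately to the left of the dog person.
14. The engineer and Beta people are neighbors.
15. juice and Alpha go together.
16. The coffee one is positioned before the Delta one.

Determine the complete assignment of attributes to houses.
Solution:

House | Color | Profession | Pet | Drink | Team
-----------------------------------------------
  1   | red | engineer | fish | tea | Epsilon
  2   | white | teacher | cat | coffee | Beta
  3   | blue | lawyer | dog | milk | Gamma
  4   | green | doctor | bird | water | Delta
  5   | yellow | artist | horse | juice | Alpha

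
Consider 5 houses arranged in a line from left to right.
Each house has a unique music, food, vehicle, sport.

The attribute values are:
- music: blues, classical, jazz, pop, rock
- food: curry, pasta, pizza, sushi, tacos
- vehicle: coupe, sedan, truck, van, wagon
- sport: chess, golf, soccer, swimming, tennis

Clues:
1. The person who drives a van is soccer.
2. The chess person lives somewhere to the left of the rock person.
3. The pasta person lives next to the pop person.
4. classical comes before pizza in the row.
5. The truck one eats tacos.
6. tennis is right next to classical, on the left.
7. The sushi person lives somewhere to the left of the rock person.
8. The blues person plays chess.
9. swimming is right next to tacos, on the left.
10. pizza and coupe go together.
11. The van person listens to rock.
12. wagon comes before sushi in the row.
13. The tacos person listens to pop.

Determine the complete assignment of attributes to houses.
Solution:

House | Music | Food | Vehicle | Sport
--------------------------------------
  1   | jazz | pasta | wagon | swimming
  2   | pop | tacos | truck | tennis
  3   | classical | sushi | sedan | golf
  4   | blues | pizza | coupe | chess
  5   | rock | curry | van | soccer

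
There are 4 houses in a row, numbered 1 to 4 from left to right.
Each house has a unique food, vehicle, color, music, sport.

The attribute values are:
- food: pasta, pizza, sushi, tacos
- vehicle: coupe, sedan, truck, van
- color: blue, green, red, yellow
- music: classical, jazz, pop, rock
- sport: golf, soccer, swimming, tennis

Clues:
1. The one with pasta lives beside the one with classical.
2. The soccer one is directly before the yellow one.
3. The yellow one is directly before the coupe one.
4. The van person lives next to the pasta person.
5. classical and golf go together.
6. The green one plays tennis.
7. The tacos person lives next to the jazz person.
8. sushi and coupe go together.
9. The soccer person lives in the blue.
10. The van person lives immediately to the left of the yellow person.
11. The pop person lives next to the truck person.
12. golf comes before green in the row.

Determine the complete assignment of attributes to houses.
Solution:

House | Food | Vehicle | Color | Music | Sport
----------------------------------------------
  1   | tacos | van | blue | pop | soccer
  2   | pasta | truck | yellow | jazz | swimming
  3   | sushi | coupe | red | classical | golf
  4   | pizza | sedan | green | rock | tennis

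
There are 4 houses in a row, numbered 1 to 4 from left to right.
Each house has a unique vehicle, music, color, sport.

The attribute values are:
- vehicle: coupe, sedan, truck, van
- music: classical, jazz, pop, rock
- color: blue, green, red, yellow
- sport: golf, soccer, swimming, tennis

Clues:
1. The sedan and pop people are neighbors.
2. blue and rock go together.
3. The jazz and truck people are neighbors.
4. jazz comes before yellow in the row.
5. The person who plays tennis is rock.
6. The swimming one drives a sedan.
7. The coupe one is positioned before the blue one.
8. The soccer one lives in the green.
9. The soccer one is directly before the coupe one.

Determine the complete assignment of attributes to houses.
Solution:

House | Vehicle | Music | Color | Sport
---------------------------------------
  1   | sedan | jazz | red | swimming
  2   | truck | pop | green | soccer
  3   | coupe | classical | yellow | golf
  4   | van | rock | blue | tennis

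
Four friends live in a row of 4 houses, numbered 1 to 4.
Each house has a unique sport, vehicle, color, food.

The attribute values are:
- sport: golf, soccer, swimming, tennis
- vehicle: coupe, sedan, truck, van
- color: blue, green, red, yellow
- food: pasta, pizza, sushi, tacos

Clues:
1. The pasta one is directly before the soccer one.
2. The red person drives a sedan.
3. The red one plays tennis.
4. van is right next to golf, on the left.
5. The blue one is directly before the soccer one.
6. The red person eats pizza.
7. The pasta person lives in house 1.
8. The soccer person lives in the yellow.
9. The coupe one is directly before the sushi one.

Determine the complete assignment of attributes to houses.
Solution:

House | Sport | Vehicle | Color | Food
--------------------------------------
  1   | swimming | coupe | blue | pasta
  2   | soccer | van | yellow | sushi
  3   | golf | truck | green | tacos
  4   | tennis | sedan | red | pizza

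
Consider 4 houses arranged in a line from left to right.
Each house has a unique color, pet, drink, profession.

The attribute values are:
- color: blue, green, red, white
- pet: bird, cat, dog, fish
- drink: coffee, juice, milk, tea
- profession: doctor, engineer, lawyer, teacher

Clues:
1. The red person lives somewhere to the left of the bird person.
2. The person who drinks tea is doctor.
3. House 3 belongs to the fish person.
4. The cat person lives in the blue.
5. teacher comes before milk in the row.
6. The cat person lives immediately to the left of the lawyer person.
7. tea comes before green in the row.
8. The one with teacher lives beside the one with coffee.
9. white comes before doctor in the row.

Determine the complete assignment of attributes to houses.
Solution:

House | Color | Pet | Drink | Profession
----------------------------------------
  1   | blue | cat | juice | teacher
  2   | white | dog | coffee | lawyer
  3   | red | fish | tea | doctor
  4   | green | bird | milk | engineer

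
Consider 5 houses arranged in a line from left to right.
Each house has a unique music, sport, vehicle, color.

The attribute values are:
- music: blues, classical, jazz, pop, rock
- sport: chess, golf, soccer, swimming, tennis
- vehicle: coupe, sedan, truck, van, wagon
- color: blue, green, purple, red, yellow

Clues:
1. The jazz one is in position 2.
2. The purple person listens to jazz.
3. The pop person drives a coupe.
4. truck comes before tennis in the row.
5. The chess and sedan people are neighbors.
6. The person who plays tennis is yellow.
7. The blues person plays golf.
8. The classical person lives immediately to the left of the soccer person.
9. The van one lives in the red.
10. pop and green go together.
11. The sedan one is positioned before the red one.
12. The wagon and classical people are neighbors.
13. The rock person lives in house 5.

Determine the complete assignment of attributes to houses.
Solution:

House | Music | Sport | Vehicle | Color
---------------------------------------
  1   | blues | golf | truck | blue
  2   | jazz | chess | wagon | purple
  3   | classical | tennis | sedan | yellow
  4   | pop | soccer | coupe | green
  5   | rock | swimming | van | red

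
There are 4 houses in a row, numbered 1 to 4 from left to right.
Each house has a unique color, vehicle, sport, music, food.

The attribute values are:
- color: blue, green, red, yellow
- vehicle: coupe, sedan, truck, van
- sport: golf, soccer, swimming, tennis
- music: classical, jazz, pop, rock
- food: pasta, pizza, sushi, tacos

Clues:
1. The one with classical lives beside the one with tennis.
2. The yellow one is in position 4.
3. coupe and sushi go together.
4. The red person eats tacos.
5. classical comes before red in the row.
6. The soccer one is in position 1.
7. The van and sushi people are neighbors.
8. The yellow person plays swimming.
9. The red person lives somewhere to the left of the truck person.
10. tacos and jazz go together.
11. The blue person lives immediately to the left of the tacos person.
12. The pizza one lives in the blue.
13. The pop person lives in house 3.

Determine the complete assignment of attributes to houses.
Solution:

House | Color | Vehicle | Sport | Music | Food
----------------------------------------------
  1   | blue | sedan | soccer | classical | pizza
  2   | red | van | tennis | jazz | tacos
  3   | green | coupe | golf | pop | sushi
  4   | yellow | truck | swimming | rock | pasta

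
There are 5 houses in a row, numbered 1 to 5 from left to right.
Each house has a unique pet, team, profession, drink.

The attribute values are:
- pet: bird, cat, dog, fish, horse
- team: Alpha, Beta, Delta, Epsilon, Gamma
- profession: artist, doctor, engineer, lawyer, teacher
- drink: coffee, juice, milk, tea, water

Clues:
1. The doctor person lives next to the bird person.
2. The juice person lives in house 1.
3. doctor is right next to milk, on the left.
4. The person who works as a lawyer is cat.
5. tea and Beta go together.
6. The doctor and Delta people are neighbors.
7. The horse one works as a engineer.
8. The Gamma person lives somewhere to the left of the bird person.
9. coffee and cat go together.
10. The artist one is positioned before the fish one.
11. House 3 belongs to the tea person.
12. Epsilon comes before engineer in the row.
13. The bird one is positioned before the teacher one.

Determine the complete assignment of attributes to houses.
Solution:

House | Pet | Team | Profession | Drink
---------------------------------------
  1   | dog | Gamma | doctor | juice
  2   | bird | Delta | artist | milk
  3   | fish | Beta | teacher | tea
  4   | cat | Epsilon | lawyer | coffee
  5   | horse | Alpha | engineer | water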